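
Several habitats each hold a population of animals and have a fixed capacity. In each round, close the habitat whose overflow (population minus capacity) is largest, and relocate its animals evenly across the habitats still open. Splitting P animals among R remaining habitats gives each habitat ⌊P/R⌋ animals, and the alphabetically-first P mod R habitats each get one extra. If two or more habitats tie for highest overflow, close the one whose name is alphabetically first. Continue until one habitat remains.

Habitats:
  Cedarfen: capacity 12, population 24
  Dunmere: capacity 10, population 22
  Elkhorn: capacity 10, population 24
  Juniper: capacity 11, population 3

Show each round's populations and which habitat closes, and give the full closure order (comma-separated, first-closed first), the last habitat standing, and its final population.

Closure order: Elkhorn, Cedarfen, Dunmere
Last habitat: Juniper with 73 animals

Round 1: Cedarfen=24 Dunmere=22 Elkhorn=24 Juniper=3 → close Elkhorn (overflow 14)
  24÷3 = 8 each, +1 to first 0
Round 2: Cedarfen=32 Dunmere=30 Juniper=11 → close Cedarfen (overflow 20)
  32÷2 = 16 each, +1 to first 0
Round 3: Dunmere=46 Juniper=27 → close Dunmere (overflow 36)
  46÷1 = 46 each, +1 to first 0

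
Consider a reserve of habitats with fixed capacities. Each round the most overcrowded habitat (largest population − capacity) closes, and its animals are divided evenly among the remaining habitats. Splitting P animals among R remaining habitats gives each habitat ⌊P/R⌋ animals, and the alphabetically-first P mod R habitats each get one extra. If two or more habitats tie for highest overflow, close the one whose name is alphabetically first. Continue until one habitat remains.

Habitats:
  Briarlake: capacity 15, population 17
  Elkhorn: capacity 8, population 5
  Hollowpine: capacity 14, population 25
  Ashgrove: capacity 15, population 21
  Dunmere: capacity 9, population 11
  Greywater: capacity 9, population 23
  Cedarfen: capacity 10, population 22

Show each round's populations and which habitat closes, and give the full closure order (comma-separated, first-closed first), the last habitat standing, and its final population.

Closure order: Greywater, Cedarfen, Hollowpine, Ashgrove, Briarlake, Dunmere
Last habitat: Elkhorn with 124 animals

Round 1: Ashgrove=21 Briarlake=17 Cedarfen=22 Dunmere=11 Elkhorn=5 Greywater=23 Hollowpine=25 → close Greywater (overflow 14)
  23÷6 = 3 each, +1 to first 5
Round 2: Ashgrove=25 Briarlake=21 Cedarfen=26 Dunmere=15 Elkhorn=9 Hollowpine=28 → close Cedarfen (overflow 16)
  26÷5 = 5 each, +1 to first 1
Round 3: Ashgrove=31 Briarlake=26 Dunmere=20 Elkhorn=14 Hollowpine=33 → close Hollowpine (overflow 19)
  33÷4 = 8 each, +1 to first 1
Round 4: Ashgrove=40 Briarlake=34 Dunmere=28 Elkhorn=22 → close Ashgrove (overflow 25)
  40÷3 = 13 each, +1 to first 1
Round 5: Briarlake=48 Dunmere=41 Elkhorn=35 → close Briarlake (overflow 33)
  48÷2 = 24 each, +1 to first 0
Round 6: Dunmere=65 Elkhorn=59 → close Dunmere (overflow 56)
  65÷1 = 65 each, +1 to first 0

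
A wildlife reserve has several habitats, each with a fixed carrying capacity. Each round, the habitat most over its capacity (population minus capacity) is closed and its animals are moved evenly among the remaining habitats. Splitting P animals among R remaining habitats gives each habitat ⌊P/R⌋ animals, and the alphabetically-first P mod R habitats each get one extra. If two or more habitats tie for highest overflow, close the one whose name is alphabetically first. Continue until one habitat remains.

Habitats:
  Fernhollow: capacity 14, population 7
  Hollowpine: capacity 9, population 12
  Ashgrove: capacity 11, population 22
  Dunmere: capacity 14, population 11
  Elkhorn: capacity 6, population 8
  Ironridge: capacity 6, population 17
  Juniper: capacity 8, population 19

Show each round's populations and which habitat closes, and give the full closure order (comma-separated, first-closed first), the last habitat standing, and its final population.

Closure order: Ashgrove, Ironridge, Juniper, Elkhorn, Hollowpine, Dunmere
Last habitat: Fernhollow with 96 animals

Round 1: Ashgrove=22 Dunmere=11 Elkhorn=8 Fernhollow=7 Hollowpine=12 Ironridge=17 Juniper=19 → close Ashgrove (overflow 11)
  22÷6 = 3 each, +1 to first 4
Round 2: Dunmere=15 Elkhorn=12 Fernhollow=11 Hollowpine=16 Ironridge=20 Juniper=22 → close Ironridge (overflow 14)
  20÷5 = 4 each, +1 to first 0
Round 3: Dunmere=19 Elkhorn=16 Fernhollow=15 Hollowpine=20 Juniper=26 → close Juniper (overflow 18)
  26÷4 = 6 each, +1 to first 2
Round 4: Dunmere=26 Elkhorn=23 Fernhollow=21 Hollowpine=26 → close Elkhorn (overflow 17)
  23÷3 = 7 each, +1 to first 2
Round 5: Dunmere=34 Fernhollow=29 Hollowpine=33 → close Hollowpine (overflow 24)
  33÷2 = 16 each, +1 to first 1
Round 6: Dunmere=51 Fernhollow=45 → close Dunmere (overflow 37)
  51÷1 = 51 each, +1 to first 0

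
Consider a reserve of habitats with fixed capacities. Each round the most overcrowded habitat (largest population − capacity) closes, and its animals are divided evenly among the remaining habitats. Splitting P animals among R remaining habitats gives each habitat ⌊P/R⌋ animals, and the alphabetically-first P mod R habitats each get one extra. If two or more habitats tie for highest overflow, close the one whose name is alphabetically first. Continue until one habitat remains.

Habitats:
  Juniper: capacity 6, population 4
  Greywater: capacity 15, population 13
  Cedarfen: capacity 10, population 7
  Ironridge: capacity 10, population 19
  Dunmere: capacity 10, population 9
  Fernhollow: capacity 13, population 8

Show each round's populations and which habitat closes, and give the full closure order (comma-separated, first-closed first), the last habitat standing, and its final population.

Round 1: Cedarfen=7 Dunmere=9 Fernhollow=8 Greywater=13 Ironridge=19 Juniper=4 → close Ironridge (overflow 9)
  19÷5 = 3 each, +1 to first 4
Round 2: Cedarfen=11 Dunmere=13 Fernhollow=12 Greywater=17 Juniper=7 → close Dunmere (overflow 3)
  13÷4 = 3 each, +1 to first 1
Round 3: Cedarfen=15 Fernhollow=15 Greywater=20 Juniper=10 → close Cedarfen (overflow 5)
  15÷3 = 5 each, +1 to first 0
Round 4: Fernhollow=20 Greywater=25 Juniper=15 → close Greywater (overflow 10)
  25÷2 = 12 each, +1 to first 1
Round 5: Fernhollow=33 Juniper=27 → close Juniper (overflow 21)
  27÷1 = 27 each, +1 to first 0

Closure order: Ironridge, Dunmere, Cedarfen, Greywater, Juniper
Last habitat: Fernhollow with 60 animals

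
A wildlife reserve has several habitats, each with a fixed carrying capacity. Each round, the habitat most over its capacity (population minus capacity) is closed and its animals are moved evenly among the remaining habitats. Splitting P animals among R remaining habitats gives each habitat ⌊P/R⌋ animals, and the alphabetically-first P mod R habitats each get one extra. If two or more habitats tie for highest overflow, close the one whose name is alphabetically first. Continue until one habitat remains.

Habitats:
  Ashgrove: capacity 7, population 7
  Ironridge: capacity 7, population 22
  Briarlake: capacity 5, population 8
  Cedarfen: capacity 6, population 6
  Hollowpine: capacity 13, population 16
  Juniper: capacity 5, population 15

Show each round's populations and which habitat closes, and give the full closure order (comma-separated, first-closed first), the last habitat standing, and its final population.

Round 1: Ashgrove=7 Briarlake=8 Cedarfen=6 Hollowpine=16 Ironridge=22 Juniper=15 → close Ironridge (overflow 15)
  22÷5 = 4 each, +1 to first 2
Round 2: Ashgrove=12 Briarlake=13 Cedarfen=10 Hollowpine=20 Juniper=19 → close Juniper (overflow 14)
  19÷4 = 4 each, +1 to first 3
Round 3: Ashgrove=17 Briarlake=18 Cedarfen=15 Hollowpine=24 → close Briarlake (overflow 13)
  18÷3 = 6 each, +1 to first 0
Round 4: Ashgrove=23 Cedarfen=21 Hollowpine=30 → close Hollowpine (overflow 17)
  30÷2 = 15 each, +1 to first 0
Round 5: Ashgrove=38 Cedarfen=36 → close Ashgrove (overflow 31)
  38÷1 = 38 each, +1 to first 0

Closure order: Ironridge, Juniper, Briarlake, Hollowpine, Ashgrove
Last habitat: Cedarfen with 74 animals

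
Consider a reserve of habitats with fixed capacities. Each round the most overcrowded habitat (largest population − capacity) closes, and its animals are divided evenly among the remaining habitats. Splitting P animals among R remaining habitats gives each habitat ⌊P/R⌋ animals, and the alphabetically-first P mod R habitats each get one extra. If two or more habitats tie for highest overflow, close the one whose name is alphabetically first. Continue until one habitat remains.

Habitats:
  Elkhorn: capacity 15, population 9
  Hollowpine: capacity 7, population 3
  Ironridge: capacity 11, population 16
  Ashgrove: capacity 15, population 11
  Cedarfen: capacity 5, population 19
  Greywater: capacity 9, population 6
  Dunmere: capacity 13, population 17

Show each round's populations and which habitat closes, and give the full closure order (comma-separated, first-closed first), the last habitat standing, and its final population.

Round 1: Ashgrove=11 Cedarfen=19 Dunmere=17 Elkhorn=9 Greywater=6 Hollowpine=3 Ironridge=16 → close Cedarfen (overflow 14)
  19÷6 = 3 each, +1 to first 1
Round 2: Ashgrove=15 Dunmere=20 Elkhorn=12 Greywater=9 Hollowpine=6 Ironridge=19 → close Ironridge (overflow 8)
  19÷5 = 3 each, +1 to first 4
Round 3: Ashgrove=19 Dunmere=24 Elkhorn=16 Greywater=13 Hollowpine=9 → close Dunmere (overflow 11)
  24÷4 = 6 each, +1 to first 0
Round 4: Ashgrove=25 Elkhorn=22 Greywater=19 Hollowpine=15 → close Ashgrove (overflow 10)
  25÷3 = 8 each, +1 to first 1
Round 5: Elkhorn=31 Greywater=27 Hollowpine=23 → close Greywater (overflow 18)
  27÷2 = 13 each, +1 to first 1
Round 6: Elkhorn=45 Hollowpine=36 → close Elkhorn (overflow 30)
  45÷1 = 45 each, +1 to first 0

Closure order: Cedarfen, Ironridge, Dunmere, Ashgrove, Greywater, Elkhorn
Last habitat: Hollowpine with 81 animals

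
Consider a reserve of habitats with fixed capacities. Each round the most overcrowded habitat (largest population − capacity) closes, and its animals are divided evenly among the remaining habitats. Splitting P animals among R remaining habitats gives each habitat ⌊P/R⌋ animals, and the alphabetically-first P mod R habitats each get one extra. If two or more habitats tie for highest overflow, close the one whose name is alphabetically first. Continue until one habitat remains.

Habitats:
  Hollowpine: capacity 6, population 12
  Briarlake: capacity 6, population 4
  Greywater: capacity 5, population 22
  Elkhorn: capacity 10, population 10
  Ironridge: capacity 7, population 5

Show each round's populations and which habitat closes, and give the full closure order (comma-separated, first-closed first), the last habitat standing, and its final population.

Round 1: Briarlake=4 Elkhorn=10 Greywater=22 Hollowpine=12 Ironridge=5 → close Greywater (overflow 17)
  22÷4 = 5 each, +1 to first 2
Round 2: Briarlake=10 Elkhorn=16 Hollowpine=17 Ironridge=10 → close Hollowpine (overflow 11)
  17÷3 = 5 each, +1 to first 2
Round 3: Briarlake=16 Elkhorn=22 Ironridge=15 → close Elkhorn (overflow 12)
  22÷2 = 11 each, +1 to first 0
Round 4: Briarlake=27 Ironridge=26 → close Briarlake (overflow 21)
  27÷1 = 27 each, +1 to first 0

Closure order: Greywater, Hollowpine, Elkhorn, Briarlake
Last habitat: Ironridge with 53 animals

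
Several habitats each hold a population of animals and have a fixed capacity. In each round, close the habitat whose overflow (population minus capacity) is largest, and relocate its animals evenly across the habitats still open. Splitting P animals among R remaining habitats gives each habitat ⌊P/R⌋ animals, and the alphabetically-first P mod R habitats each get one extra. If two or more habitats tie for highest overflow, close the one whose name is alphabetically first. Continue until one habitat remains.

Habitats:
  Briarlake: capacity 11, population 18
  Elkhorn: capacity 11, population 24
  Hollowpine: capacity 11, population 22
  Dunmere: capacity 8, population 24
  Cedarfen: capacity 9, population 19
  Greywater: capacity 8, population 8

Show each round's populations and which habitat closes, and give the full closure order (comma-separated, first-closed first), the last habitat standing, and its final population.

Round 1: Briarlake=18 Cedarfen=19 Dunmere=24 Elkhorn=24 Greywater=8 Hollowpine=22 → close Dunmere (overflow 16)
  24÷5 = 4 each, +1 to first 4
Round 2: Briarlake=23 Cedarfen=24 Elkhorn=29 Greywater=13 Hollowpine=26 → close Elkhorn (overflow 18)
  29÷4 = 7 each, +1 to first 1
Round 3: Briarlake=31 Cedarfen=31 Greywater=20 Hollowpine=33 → close Cedarfen (overflow 22)
  31÷3 = 10 each, +1 to first 1
Round 4: Briarlake=42 Greywater=30 Hollowpine=43 → close Hollowpine (overflow 32)
  43÷2 = 21 each, +1 to first 1
Round 5: Briarlake=64 Greywater=51 → close Briarlake (overflow 53)
  64÷1 = 64 each, +1 to first 0

Closure order: Dunmere, Elkhorn, Cedarfen, Hollowpine, Briarlake
Last habitat: Greywater with 115 animals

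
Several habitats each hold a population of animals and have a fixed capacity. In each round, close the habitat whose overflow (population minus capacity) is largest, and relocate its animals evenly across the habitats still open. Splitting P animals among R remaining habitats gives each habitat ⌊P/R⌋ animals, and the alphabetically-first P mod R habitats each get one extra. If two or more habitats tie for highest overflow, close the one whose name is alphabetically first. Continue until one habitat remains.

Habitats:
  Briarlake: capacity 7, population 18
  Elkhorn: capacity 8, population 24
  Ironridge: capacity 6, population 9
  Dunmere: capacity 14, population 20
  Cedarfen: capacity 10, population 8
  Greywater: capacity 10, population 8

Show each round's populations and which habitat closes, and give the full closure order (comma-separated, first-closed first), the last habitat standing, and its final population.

Round 1: Briarlake=18 Cedarfen=8 Dunmere=20 Elkhorn=24 Greywater=8 Ironridge=9 → close Elkhorn (overflow 16)
  24÷5 = 4 each, +1 to first 4
Round 2: Briarlake=23 Cedarfen=13 Dunmere=25 Greywater=13 Ironridge=13 → close Briarlake (overflow 16)
  23÷4 = 5 each, +1 to first 3
Round 3: Cedarfen=19 Dunmere=31 Greywater=19 Ironridge=18 → close Dunmere (overflow 17)
  31÷3 = 10 each, +1 to first 1
Round 4: Cedarfen=30 Greywater=29 Ironridge=28 → close Ironridge (overflow 22)
  28÷2 = 14 each, +1 to first 0
Round 5: Cedarfen=44 Greywater=43 → close Cedarfen (overflow 34)
  44÷1 = 44 each, +1 to first 0

Closure order: Elkhorn, Briarlake, Dunmere, Ironridge, Cedarfen
Last habitat: Greywater with 87 animals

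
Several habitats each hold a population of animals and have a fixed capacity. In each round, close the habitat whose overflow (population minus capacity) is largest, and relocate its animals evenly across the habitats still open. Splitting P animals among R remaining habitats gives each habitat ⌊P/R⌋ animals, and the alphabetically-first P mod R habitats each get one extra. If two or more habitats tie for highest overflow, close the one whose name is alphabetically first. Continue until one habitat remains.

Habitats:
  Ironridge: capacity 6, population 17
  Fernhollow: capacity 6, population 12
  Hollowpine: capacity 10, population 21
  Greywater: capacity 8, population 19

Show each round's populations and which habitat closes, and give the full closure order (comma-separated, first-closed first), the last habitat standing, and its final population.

Round 1: Fernhollow=12 Greywater=19 Hollowpine=21 Ironridge=17 → close Greywater (overflow 11)
  19÷3 = 6 each, +1 to first 1
Round 2: Fernhollow=19 Hollowpine=27 Ironridge=23 → close Hollowpine (overflow 17)
  27÷2 = 13 each, +1 to first 1
Round 3: Fernhollow=33 Ironridge=36 → close Ironridge (overflow 30)
  36÷1 = 36 each, +1 to first 0

Closure order: Greywater, Hollowpine, Ironridge
Last habitat: Fernhollow with 69 animals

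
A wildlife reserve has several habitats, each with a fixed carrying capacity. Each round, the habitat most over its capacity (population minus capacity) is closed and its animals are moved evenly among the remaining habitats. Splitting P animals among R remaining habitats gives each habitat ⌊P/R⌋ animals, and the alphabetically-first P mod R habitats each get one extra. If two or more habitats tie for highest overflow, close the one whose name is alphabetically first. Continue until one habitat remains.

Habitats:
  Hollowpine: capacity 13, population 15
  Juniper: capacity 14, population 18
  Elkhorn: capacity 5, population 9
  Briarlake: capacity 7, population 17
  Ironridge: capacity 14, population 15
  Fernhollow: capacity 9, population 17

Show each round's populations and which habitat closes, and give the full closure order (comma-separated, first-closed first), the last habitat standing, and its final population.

Closure order: Briarlake, Fernhollow, Elkhorn, Juniper, Hollowpine
Last habitat: Ironridge with 91 animals

Round 1: Briarlake=17 Elkhorn=9 Fernhollow=17 Hollowpine=15 Ironridge=15 Juniper=18 → close Briarlake (overflow 10)
  17÷5 = 3 each, +1 to first 2
Round 2: Elkhorn=13 Fernhollow=21 Hollowpine=18 Ironridge=18 Juniper=21 → close Fernhollow (overflow 12)
  21÷4 = 5 each, +1 to first 1
Round 3: Elkhorn=19 Hollowpine=23 Ironridge=23 Juniper=26 → close Elkhorn (overflow 14)
  19÷3 = 6 each, +1 to first 1
Round 4: Hollowpine=30 Ironridge=29 Juniper=32 → close Juniper (overflow 18)
  32÷2 = 16 each, +1 to first 0
Round 5: Hollowpine=46 Ironridge=45 → close Hollowpine (overflow 33)
  46÷1 = 46 each, +1 to first 0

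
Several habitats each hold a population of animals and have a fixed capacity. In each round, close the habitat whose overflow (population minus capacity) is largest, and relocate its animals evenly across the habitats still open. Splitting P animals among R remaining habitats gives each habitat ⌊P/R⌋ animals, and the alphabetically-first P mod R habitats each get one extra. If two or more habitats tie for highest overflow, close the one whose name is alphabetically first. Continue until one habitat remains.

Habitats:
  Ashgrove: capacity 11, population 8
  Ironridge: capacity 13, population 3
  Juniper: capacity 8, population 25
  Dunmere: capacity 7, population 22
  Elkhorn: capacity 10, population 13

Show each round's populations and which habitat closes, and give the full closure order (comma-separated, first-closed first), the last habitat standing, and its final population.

Closure order: Juniper, Dunmere, Elkhorn, Ashgrove
Last habitat: Ironridge with 71 animals

Round 1: Ashgrove=8 Dunmere=22 Elkhorn=13 Ironridge=3 Juniper=25 → close Juniper (overflow 17)
  25÷4 = 6 each, +1 to first 1
Round 2: Ashgrove=15 Dunmere=28 Elkhorn=19 Ironridge=9 → close Dunmere (overflow 21)
  28÷3 = 9 each, +1 to first 1
Round 3: Ashgrove=25 Elkhorn=28 Ironridge=18 → close Elkhorn (overflow 18)
  28÷2 = 14 each, +1 to first 0
Round 4: Ashgrove=39 Ironridge=32 → close Ashgrove (overflow 28)
  39÷1 = 39 each, +1 to first 0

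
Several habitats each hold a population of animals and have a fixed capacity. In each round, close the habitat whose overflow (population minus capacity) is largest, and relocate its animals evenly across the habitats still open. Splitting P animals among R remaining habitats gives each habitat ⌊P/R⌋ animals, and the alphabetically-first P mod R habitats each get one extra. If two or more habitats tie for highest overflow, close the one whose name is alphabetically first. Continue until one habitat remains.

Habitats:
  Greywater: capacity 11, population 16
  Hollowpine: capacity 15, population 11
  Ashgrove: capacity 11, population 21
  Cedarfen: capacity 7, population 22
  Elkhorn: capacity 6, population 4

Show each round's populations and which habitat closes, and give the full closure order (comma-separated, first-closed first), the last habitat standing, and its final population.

Round 1: Ashgrove=21 Cedarfen=22 Elkhorn=4 Greywater=16 Hollowpine=11 → close Cedarfen (overflow 15)
  22÷4 = 5 each, +1 to first 2
Round 2: Ashgrove=27 Elkhorn=10 Greywater=21 Hollowpine=16 → close Ashgrove (overflow 16)
  27÷3 = 9 each, +1 to first 0
Round 3: Elkhorn=19 Greywater=30 Hollowpine=25 → close Greywater (overflow 19)
  30÷2 = 15 each, +1 to first 0
Round 4: Elkhorn=34 Hollowpine=40 → close Elkhorn (overflow 28)
  34÷1 = 34 each, +1 to first 0

Closure order: Cedarfen, Ashgrove, Greywater, Elkhorn
Last habitat: Hollowpine with 74 animals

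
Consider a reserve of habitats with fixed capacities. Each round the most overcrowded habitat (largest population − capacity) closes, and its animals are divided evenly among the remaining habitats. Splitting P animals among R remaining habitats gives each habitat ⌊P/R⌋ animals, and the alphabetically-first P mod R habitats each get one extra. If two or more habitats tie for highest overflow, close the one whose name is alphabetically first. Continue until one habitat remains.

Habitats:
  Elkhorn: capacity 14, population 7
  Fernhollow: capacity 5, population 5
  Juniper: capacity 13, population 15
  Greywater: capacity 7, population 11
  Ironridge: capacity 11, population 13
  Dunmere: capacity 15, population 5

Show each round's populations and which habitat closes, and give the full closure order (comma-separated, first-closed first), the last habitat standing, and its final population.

Round 1: Dunmere=5 Elkhorn=7 Fernhollow=5 Greywater=11 Ironridge=13 Juniper=15 → close Greywater (overflow 4)
  11÷5 = 2 each, +1 to first 1
Round 2: Dunmere=8 Elkhorn=9 Fernhollow=7 Ironridge=15 Juniper=17 → close Ironridge (overflow 4)
  15÷4 = 3 each, +1 to first 3
Round 3: Dunmere=12 Elkhorn=13 Fernhollow=11 Juniper=20 → close Juniper (overflow 7)
  20÷3 = 6 each, +1 to first 2
Round 4: Dunmere=19 Elkhorn=20 Fernhollow=17 → close Fernhollow (overflow 12)
  17÷2 = 8 each, +1 to first 1
Round 5: Dunmere=28 Elkhorn=28 → close Elkhorn (overflow 14)
  28÷1 = 28 each, +1 to first 0

Closure order: Greywater, Ironridge, Juniper, Fernhollow, Elkhorn
Last habitat: Dunmere with 56 animals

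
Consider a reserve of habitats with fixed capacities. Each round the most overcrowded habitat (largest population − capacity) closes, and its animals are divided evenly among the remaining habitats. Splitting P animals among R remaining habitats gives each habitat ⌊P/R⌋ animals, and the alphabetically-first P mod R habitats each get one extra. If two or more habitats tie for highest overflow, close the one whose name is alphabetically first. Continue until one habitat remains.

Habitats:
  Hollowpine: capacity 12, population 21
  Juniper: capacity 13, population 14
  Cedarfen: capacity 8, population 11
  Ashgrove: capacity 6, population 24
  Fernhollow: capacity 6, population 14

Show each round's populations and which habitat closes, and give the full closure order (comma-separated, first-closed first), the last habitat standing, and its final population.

Round 1: Ashgrove=24 Cedarfen=11 Fernhollow=14 Hollowpine=21 Juniper=14 → close Ashgrove (overflow 18)
  24÷4 = 6 each, +1 to first 0
Round 2: Cedarfen=17 Fernhollow=20 Hollowpine=27 Juniper=20 → close Hollowpine (overflow 15)
  27÷3 = 9 each, +1 to first 0
Round 3: Cedarfen=26 Fernhollow=29 Juniper=29 → close Fernhollow (overflow 23)
  29÷2 = 14 each, +1 to first 1
Round 4: Cedarfen=41 Juniper=43 → close Cedarfen (overflow 33)
  41÷1 = 41 each, +1 to first 0

Closure order: Ashgrove, Hollowpine, Fernhollow, Cedarfen
Last habitat: Juniper with 84 animals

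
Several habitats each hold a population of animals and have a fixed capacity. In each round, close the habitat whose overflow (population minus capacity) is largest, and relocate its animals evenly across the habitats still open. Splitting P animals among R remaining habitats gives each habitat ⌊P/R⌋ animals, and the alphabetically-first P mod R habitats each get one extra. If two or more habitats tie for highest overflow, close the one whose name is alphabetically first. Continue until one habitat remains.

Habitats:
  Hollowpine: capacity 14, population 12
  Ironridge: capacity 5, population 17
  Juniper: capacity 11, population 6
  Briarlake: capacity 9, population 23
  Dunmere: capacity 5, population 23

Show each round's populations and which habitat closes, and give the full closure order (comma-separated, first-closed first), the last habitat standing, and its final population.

Round 1: Briarlake=23 Dunmere=23 Hollowpine=12 Ironridge=17 Juniper=6 → close Dunmere (overflow 18)
  23÷4 = 5 each, +1 to first 3
Round 2: Briarlake=29 Hollowpine=18 Ironridge=23 Juniper=11 → close Briarlake (overflow 20)
  29÷3 = 9 each, +1 to first 2
Round 3: Hollowpine=28 Ironridge=33 Juniper=20 → close Ironridge (overflow 28)
  33÷2 = 16 each, +1 to first 1
Round 4: Hollowpine=45 Juniper=36 → close Hollowpine (overflow 31)
  45÷1 = 45 each, +1 to first 0

Closure order: Dunmere, Briarlake, Ironridge, Hollowpine
Last habitat: Juniper with 81 animals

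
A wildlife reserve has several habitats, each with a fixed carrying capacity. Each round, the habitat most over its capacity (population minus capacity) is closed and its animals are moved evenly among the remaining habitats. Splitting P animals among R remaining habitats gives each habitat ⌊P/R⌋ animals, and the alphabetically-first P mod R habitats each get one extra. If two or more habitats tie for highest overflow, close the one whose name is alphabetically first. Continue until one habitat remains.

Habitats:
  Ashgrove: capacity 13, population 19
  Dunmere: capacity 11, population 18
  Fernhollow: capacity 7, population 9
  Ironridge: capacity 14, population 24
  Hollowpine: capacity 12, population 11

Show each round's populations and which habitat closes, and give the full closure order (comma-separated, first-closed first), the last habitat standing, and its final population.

Round 1: Ashgrove=19 Dunmere=18 Fernhollow=9 Hollowpine=11 Ironridge=24 → close Ironridge (overflow 10)
  24÷4 = 6 each, +1 to first 0
Round 2: Ashgrove=25 Dunmere=24 Fernhollow=15 Hollowpine=17 → close Dunmere (overflow 13)
  24÷3 = 8 each, +1 to first 0
Round 3: Ashgrove=33 Fernhollow=23 Hollowpine=25 → close Ashgrove (overflow 20)
  33÷2 = 16 each, +1 to first 1
Round 4: Fernhollow=40 Hollowpine=41 → close Fernhollow (overflow 33)
  40÷1 = 40 each, +1 to first 0

Closure order: Ironridge, Dunmere, Ashgrove, Fernhollow
Last habitat: Hollowpine with 81 animals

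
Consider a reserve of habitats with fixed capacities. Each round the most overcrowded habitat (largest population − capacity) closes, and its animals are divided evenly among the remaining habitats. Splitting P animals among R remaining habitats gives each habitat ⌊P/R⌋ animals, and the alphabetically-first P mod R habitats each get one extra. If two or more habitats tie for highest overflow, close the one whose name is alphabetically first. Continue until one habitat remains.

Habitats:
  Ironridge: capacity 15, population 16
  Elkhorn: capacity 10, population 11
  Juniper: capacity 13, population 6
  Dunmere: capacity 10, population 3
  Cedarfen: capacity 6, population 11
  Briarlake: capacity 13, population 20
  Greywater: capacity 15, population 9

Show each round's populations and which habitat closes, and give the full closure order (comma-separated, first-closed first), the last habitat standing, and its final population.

Closure order: Briarlake, Cedarfen, Elkhorn, Ironridge, Dunmere, Greywater
Last habitat: Juniper with 76 animals

Round 1: Briarlake=20 Cedarfen=11 Dunmere=3 Elkhorn=11 Greywater=9 Ironridge=16 Juniper=6 → close Briarlake (overflow 7)
  20÷6 = 3 each, +1 to first 2
Round 2: Cedarfen=15 Dunmere=7 Elkhorn=14 Greywater=12 Ironridge=19 Juniper=9 → close Cedarfen (overflow 9)
  15÷5 = 3 each, +1 to first 0
Round 3: Dunmere=10 Elkhorn=17 Greywater=15 Ironridge=22 Juniper=12 → close Elkhorn (overflow 7)
  17÷4 = 4 each, +1 to first 1
Round 4: Dunmere=15 Greywater=19 Ironridge=26 Juniper=16 → close Ironridge (overflow 11)
  26÷3 = 8 each, +1 to first 2
Round 5: Dunmere=24 Greywater=28 Juniper=24 → close Dunmere (overflow 14)
  24÷2 = 12 each, +1 to first 0
Round 6: Greywater=40 Juniper=36 → close Greywater (overflow 25)
  40÷1 = 40 each, +1 to first 0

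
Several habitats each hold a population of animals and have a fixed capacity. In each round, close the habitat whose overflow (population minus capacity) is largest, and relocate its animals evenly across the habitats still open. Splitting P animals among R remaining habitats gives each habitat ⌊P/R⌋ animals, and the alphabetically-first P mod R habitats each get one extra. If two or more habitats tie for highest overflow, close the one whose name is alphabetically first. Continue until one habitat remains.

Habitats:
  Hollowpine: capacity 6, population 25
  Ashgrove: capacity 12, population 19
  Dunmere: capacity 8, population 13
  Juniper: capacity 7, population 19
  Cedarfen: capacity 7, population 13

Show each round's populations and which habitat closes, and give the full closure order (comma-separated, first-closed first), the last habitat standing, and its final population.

Round 1: Ashgrove=19 Cedarfen=13 Dunmere=13 Hollowpine=25 Juniper=19 → close Hollowpine (overflow 19)
  25÷4 = 6 each, +1 to first 1
Round 2: Ashgrove=26 Cedarfen=19 Dunmere=19 Juniper=25 → close Juniper (overflow 18)
  25÷3 = 8 each, +1 to first 1
Round 3: Ashgrove=35 Cedarfen=27 Dunmere=27 → close Ashgrove (overflow 23)
  35÷2 = 17 each, +1 to first 1
Round 4: Cedarfen=45 Dunmere=44 → close Cedarfen (overflow 38)
  45÷1 = 45 each, +1 to first 0

Closure order: Hollowpine, Juniper, Ashgrove, Cedarfen
Last habitat: Dunmere with 89 animals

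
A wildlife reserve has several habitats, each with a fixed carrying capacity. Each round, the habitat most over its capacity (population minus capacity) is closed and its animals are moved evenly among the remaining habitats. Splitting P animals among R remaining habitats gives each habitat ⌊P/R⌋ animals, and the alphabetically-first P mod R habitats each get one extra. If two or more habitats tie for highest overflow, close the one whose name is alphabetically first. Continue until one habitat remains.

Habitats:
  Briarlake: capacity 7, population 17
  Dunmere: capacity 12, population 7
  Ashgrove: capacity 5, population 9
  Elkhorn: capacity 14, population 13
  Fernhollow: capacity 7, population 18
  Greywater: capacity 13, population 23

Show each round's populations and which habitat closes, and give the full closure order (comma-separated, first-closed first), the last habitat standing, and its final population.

Round 1: Ashgrove=9 Briarlake=17 Dunmere=7 Elkhorn=13 Fernhollow=18 Greywater=23 → close Fernhollow (overflow 11)
  18÷5 = 3 each, +1 to first 3
Round 2: Ashgrove=13 Briarlake=21 Dunmere=11 Elkhorn=16 Greywater=26 → close Briarlake (overflow 14)
  21÷4 = 5 each, +1 to first 1
Round 3: Ashgrove=19 Dunmere=16 Elkhorn=21 Greywater=31 → close Greywater (overflow 18)
  31÷3 = 10 each, +1 to first 1
Round 4: Ashgrove=30 Dunmere=26 Elkhorn=31 → close Ashgrove (overflow 25)
  30÷2 = 15 each, +1 to first 0
Round 5: Dunmere=41 Elkhorn=46 → close Elkhorn (overflow 32)
  46÷1 = 46 each, +1 to first 0

Closure order: Fernhollow, Briarlake, Greywater, Ashgrove, Elkhorn
Last habitat: Dunmere with 87 animals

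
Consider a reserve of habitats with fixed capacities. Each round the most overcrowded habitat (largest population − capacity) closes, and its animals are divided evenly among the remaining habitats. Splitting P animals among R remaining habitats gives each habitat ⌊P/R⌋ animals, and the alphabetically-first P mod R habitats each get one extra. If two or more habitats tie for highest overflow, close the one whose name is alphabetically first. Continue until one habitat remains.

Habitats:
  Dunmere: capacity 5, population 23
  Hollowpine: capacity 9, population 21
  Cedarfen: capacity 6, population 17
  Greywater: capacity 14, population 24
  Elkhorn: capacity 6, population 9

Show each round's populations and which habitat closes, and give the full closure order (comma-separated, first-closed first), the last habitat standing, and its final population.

Round 1: Cedarfen=17 Dunmere=23 Elkhorn=9 Greywater=24 Hollowpine=21 → close Dunmere (overflow 18)
  23÷4 = 5 each, +1 to first 3
Round 2: Cedarfen=23 Elkhorn=15 Greywater=30 Hollowpine=26 → close Cedarfen (overflow 17)
  23÷3 = 7 each, +1 to first 2
Round 3: Elkhorn=23 Greywater=38 Hollowpine=33 → close Greywater (overflow 24)
  38÷2 = 19 each, +1 to first 0
Round 4: Elkhorn=42 Hollowpine=52 → close Hollowpine (overflow 43)
  52÷1 = 52 each, +1 to first 0

Closure order: Dunmere, Cedarfen, Greywater, Hollowpine
Last habitat: Elkhorn with 94 animals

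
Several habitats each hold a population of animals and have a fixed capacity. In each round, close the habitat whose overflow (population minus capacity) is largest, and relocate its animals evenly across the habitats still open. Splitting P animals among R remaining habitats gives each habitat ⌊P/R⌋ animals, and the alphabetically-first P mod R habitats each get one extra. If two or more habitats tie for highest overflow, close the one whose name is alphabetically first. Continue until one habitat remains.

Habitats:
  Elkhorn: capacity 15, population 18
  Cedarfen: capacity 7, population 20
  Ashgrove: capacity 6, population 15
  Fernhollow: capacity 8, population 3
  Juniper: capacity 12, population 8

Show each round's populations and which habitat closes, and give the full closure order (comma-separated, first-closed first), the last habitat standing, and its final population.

Closure order: Cedarfen, Ashgrove, Elkhorn, Fernhollow
Last habitat: Juniper with 64 animals

Round 1: Ashgrove=15 Cedarfen=20 Elkhorn=18 Fernhollow=3 Juniper=8 → close Cedarfen (overflow 13)
  20÷4 = 5 each, +1 to first 0
Round 2: Ashgrove=20 Elkhorn=23 Fernhollow=8 Juniper=13 → close Ashgrove (overflow 14)
  20÷3 = 6 each, +1 to first 2
Round 3: Elkhorn=30 Fernhollow=15 Juniper=19 → close Elkhorn (overflow 15)
  30÷2 = 15 each, +1 to first 0
Round 4: Fernhollow=30 Juniper=34 → close Fernhollow (overflow 22)
  30÷1 = 30 each, +1 to first 0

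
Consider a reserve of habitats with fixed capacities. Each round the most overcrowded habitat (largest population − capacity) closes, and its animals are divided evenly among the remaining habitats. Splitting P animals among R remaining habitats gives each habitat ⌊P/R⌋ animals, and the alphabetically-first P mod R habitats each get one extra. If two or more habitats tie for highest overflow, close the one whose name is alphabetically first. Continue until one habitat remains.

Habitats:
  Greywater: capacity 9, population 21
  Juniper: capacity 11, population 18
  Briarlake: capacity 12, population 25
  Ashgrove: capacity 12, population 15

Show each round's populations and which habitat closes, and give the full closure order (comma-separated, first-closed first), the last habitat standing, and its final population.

Closure order: Briarlake, Greywater, Juniper
Last habitat: Ashgrove with 79 animals

Round 1: Ashgrove=15 Briarlake=25 Greywater=21 Juniper=18 → close Briarlake (overflow 13)
  25÷3 = 8 each, +1 to first 1
Round 2: Ashgrove=24 Greywater=29 Juniper=26 → close Greywater (overflow 20)
  29÷2 = 14 each, +1 to first 1
Round 3: Ashgrove=39 Juniper=40 → close Juniper (overflow 29)
  40÷1 = 40 each, +1 to first 0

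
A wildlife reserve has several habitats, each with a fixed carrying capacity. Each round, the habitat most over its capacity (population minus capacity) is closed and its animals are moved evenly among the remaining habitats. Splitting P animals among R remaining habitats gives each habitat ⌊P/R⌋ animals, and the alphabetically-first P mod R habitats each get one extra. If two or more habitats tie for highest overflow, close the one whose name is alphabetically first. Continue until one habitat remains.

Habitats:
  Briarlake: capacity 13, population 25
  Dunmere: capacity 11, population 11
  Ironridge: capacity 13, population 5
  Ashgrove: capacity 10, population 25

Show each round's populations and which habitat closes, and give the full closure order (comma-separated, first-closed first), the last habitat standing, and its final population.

Closure order: Ashgrove, Briarlake, Dunmere
Last habitat: Ironridge with 66 animals

Round 1: Ashgrove=25 Briarlake=25 Dunmere=11 Ironridge=5 → close Ashgrove (overflow 15)
  25÷3 = 8 each, +1 to first 1
Round 2: Briarlake=34 Dunmere=19 Ironridge=13 → close Briarlake (overflow 21)
  34÷2 = 17 each, +1 to first 0
Round 3: Dunmere=36 Ironridge=30 → close Dunmere (overflow 25)
  36÷1 = 36 each, +1 to first 0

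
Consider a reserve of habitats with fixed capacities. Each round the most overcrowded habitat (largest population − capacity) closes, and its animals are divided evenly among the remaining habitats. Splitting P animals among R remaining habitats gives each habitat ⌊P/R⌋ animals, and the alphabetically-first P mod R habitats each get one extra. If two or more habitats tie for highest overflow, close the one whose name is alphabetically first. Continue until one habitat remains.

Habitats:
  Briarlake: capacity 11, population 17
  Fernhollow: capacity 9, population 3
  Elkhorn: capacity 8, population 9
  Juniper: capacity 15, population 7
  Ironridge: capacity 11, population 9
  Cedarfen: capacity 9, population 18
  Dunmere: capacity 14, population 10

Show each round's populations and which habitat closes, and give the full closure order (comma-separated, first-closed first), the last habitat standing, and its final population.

Closure order: Cedarfen, Briarlake, Elkhorn, Ironridge, Dunmere, Fernhollow
Last habitat: Juniper with 73 animals

Round 1: Briarlake=17 Cedarfen=18 Dunmere=10 Elkhorn=9 Fernhollow=3 Ironridge=9 Juniper=7 → close Cedarfen (overflow 9)
  18÷6 = 3 each, +1 to first 0
Round 2: Briarlake=20 Dunmere=13 Elkhorn=12 Fernhollow=6 Ironridge=12 Juniper=10 → close Briarlake (overflow 9)
  20÷5 = 4 each, +1 to first 0
Round 3: Dunmere=17 Elkhorn=16 Fernhollow=10 Ironridge=16 Juniper=14 → close Elkhorn (overflow 8)
  16÷4 = 4 each, +1 to first 0
Round 4: Dunmere=21 Fernhollow=14 Ironridge=20 Juniper=18 → close Ironridge (overflow 9)
  20÷3 = 6 each, +1 to first 2
Round 5: Dunmere=28 Fernhollow=21 Juniper=24 → close Dunmere (overflow 14)
  28÷2 = 14 each, +1 to first 0
Round 6: Fernhollow=35 Juniper=38 → close Fernhollow (overflow 26)
  35÷1 = 35 each, +1 to first 0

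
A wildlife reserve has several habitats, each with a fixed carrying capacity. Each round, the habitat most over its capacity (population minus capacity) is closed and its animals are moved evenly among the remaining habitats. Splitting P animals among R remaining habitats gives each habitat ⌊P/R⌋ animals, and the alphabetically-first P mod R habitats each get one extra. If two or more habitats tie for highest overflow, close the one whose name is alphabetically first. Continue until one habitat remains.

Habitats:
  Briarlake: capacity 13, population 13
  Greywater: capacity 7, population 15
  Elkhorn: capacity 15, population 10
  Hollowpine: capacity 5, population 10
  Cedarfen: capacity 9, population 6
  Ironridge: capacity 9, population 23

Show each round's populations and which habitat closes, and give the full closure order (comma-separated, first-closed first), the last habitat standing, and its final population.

Round 1: Briarlake=13 Cedarfen=6 Elkhorn=10 Greywater=15 Hollowpine=10 Ironridge=23 → close Ironridge (overflow 14)
  23÷5 = 4 each, +1 to first 3
Round 2: Briarlake=18 Cedarfen=11 Elkhorn=15 Greywater=19 Hollowpine=14 → close Greywater (overflow 12)
  19÷4 = 4 each, +1 to first 3
Round 3: Briarlake=23 Cedarfen=16 Elkhorn=20 Hollowpine=18 → close Hollowpine (overflow 13)
  18÷3 = 6 each, +1 to first 0
Round 4: Briarlake=29 Cedarfen=22 Elkhorn=26 → close Briarlake (overflow 16)
  29÷2 = 14 each, +1 to first 1
Round 5: Cedarfen=37 Elkhorn=40 → close Cedarfen (overflow 28)
  37÷1 = 37 each, +1 to first 0

Closure order: Ironridge, Greywater, Hollowpine, Briarlake, Cedarfen
Last habitat: Elkhorn with 77 animals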